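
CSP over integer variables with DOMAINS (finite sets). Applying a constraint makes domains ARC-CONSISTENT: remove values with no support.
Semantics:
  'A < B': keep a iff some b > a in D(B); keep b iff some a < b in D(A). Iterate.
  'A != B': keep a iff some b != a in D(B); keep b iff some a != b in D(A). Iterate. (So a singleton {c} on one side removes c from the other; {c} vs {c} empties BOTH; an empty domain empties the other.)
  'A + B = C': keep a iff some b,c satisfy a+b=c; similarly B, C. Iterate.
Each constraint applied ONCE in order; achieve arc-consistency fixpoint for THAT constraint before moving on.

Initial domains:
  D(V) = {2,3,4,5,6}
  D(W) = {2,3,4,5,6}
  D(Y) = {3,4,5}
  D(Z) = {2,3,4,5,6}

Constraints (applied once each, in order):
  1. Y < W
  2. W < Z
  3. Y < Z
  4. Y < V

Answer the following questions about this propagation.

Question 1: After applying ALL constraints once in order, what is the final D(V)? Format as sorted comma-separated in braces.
Constraint 1 (Y < W) on D(Y)={3,4,5} D(W)={2,3,4,5,6}: W {2,3,4,5,6}->{4,5,6}
Constraint 2 (W < Z) on D(W)={4,5,6} D(Z)={2,3,4,5,6}: W {4,5,6}->{4,5}; Z {2,3,4,5,6}->{5,6}
Constraint 3 (Y < Z) on D(Y)={3,4,5} D(Z)={5,6}: no change
Constraint 4 (Y < V) on D(Y)={3,4,5} D(V)={2,3,4,5,6}: V {2,3,4,5,6}->{4,5,6}
So after all 4 constraints: D(V) = {4,5,6}

Answer: {4,5,6}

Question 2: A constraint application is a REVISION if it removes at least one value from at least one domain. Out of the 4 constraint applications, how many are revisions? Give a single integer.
Answer: 3

Derivation:
Constraint 1 (Y < W) on D(Y)={3,4,5} D(W)={2,3,4,5,6}: W {2,3,4,5,6}->{4,5,6} => REVISION
Constraint 2 (W < Z) on D(W)={4,5,6} D(Z)={2,3,4,5,6}: W {4,5,6}->{4,5}; Z {2,3,4,5,6}->{5,6} => REVISION
Constraint 3 (Y < Z) on D(Y)={3,4,5} D(Z)={5,6}: no change => not a revision
Constraint 4 (Y < V) on D(Y)={3,4,5} D(V)={2,3,4,5,6}: V {2,3,4,5,6}->{4,5,6} => REVISION
Total revisions = 3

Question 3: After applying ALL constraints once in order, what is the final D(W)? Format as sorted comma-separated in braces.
Answer: {4,5}

Derivation:
Constraint 1 (Y < W) on D(Y)={3,4,5} D(W)={2,3,4,5,6}: W {2,3,4,5,6}->{4,5,6}
Constraint 2 (W < Z) on D(W)={4,5,6} D(Z)={2,3,4,5,6}: W {4,5,6}->{4,5}; Z {2,3,4,5,6}->{5,6}
Constraint 3 (Y < Z) on D(Y)={3,4,5} D(Z)={5,6}: no change
Constraint 4 (Y < V) on D(Y)={3,4,5} D(V)={2,3,4,5,6}: V {2,3,4,5,6}->{4,5,6}
So after all 4 constraints: D(W) = {4,5}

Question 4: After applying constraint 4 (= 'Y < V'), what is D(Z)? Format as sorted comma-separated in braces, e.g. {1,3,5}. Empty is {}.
Constraint 1 (Y < W) on D(Y)={3,4,5} D(W)={2,3,4,5,6}: W {2,3,4,5,6}->{4,5,6}
Constraint 2 (W < Z) on D(W)={4,5,6} D(Z)={2,3,4,5,6}: W {4,5,6}->{4,5}; Z {2,3,4,5,6}->{5,6}
Constraint 3 (Y < Z) on D(Y)={3,4,5} D(Z)={5,6}: no change
Constraint 4 (Y < V) on D(Y)={3,4,5} D(V)={2,3,4,5,6}: V {2,3,4,5,6}->{4,5,6}
So after constraint 4: D(Z) = {5,6}

Answer: {5,6}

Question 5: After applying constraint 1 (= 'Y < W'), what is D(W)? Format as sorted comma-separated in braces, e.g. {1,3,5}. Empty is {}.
Answer: {4,5,6}

Derivation:
Constraint 1 (Y < W) on D(Y)={3,4,5} D(W)={2,3,4,5,6}: W {2,3,4,5,6}->{4,5,6}
So after constraint 1: D(W) = {4,5,6}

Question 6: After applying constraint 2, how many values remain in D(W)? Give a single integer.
Constraint 1 (Y < W) on D(Y)={3,4,5} D(W)={2,3,4,5,6}: W {2,3,4,5,6}->{4,5,6}
Constraint 2 (W < Z) on D(W)={4,5,6} D(Z)={2,3,4,5,6}: W {4,5,6}->{4,5}; Z {2,3,4,5,6}->{5,6}
So after constraint 2: D(W)={4,5}, size = 2

Answer: 2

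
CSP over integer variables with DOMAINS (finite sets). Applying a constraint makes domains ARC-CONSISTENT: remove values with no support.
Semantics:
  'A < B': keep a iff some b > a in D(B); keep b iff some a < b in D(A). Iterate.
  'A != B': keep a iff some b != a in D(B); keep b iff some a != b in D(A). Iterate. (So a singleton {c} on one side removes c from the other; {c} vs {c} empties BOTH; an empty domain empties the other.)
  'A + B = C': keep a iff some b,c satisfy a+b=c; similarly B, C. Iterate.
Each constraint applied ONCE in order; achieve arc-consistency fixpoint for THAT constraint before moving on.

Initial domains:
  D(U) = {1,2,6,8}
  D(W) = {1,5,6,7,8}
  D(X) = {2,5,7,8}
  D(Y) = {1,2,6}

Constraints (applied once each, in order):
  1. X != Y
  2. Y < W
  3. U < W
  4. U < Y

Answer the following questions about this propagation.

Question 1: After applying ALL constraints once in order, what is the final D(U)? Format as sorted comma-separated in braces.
Answer: {1,2}

Derivation:
Constraint 1 (X != Y) on D(X)={2,5,7,8} D(Y)={1,2,6}: no change
Constraint 2 (Y < W) on D(Y)={1,2,6} D(W)={1,5,6,7,8}: W {1,5,6,7,8}->{5,6,7,8}
Constraint 3 (U < W) on D(U)={1,2,6,8} D(W)={5,6,7,8}: U {1,2,6,8}->{1,2,6}
Constraint 4 (U < Y) on D(U)={1,2,6} D(Y)={1,2,6}: U {1,2,6}->{1,2}; Y {1,2,6}->{2,6}
So after all 4 constraints: D(U) = {1,2}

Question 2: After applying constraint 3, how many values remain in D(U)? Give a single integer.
Answer: 3

Derivation:
Constraint 1 (X != Y) on D(X)={2,5,7,8} D(Y)={1,2,6}: no change
Constraint 2 (Y < W) on D(Y)={1,2,6} D(W)={1,5,6,7,8}: W {1,5,6,7,8}->{5,6,7,8}
Constraint 3 (U < W) on D(U)={1,2,6,8} D(W)={5,6,7,8}: U {1,2,6,8}->{1,2,6}
So after constraint 3: D(U)={1,2,6}, size = 3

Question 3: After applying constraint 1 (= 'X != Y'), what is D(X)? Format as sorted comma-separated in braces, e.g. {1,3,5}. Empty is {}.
Answer: {2,5,7,8}

Derivation:
Constraint 1 (X != Y) on D(X)={2,5,7,8} D(Y)={1,2,6}: no change
So after constraint 1: D(X) = {2,5,7,8}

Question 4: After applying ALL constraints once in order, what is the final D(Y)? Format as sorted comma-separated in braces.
Constraint 1 (X != Y) on D(X)={2,5,7,8} D(Y)={1,2,6}: no change
Constraint 2 (Y < W) on D(Y)={1,2,6} D(W)={1,5,6,7,8}: W {1,5,6,7,8}->{5,6,7,8}
Constraint 3 (U < W) on D(U)={1,2,6,8} D(W)={5,6,7,8}: U {1,2,6,8}->{1,2,6}
Constraint 4 (U < Y) on D(U)={1,2,6} D(Y)={1,2,6}: U {1,2,6}->{1,2}; Y {1,2,6}->{2,6}
So after all 4 constraints: D(Y) = {2,6}

Answer: {2,6}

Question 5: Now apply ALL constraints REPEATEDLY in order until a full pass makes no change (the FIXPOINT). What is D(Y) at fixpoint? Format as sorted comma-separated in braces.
pass 0 (initial): D(Y)={1,2,6}
pass 1: U {1,2,6,8}->{1,2}; W {1,5,6,7,8}->{5,6,7,8}; Y {1,2,6}->{2,6}
pass 2: no change
Fixpoint after 2 passes: D(Y) = {2,6}

Answer: {2,6}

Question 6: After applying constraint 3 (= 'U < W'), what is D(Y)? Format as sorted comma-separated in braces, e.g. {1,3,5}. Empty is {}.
Constraint 1 (X != Y) on D(X)={2,5,7,8} D(Y)={1,2,6}: no change
Constraint 2 (Y < W) on D(Y)={1,2,6} D(W)={1,5,6,7,8}: W {1,5,6,7,8}->{5,6,7,8}
Constraint 3 (U < W) on D(U)={1,2,6,8} D(W)={5,6,7,8}: U {1,2,6,8}->{1,2,6}
So after constraint 3: D(Y) = {1,2,6}

Answer: {1,2,6}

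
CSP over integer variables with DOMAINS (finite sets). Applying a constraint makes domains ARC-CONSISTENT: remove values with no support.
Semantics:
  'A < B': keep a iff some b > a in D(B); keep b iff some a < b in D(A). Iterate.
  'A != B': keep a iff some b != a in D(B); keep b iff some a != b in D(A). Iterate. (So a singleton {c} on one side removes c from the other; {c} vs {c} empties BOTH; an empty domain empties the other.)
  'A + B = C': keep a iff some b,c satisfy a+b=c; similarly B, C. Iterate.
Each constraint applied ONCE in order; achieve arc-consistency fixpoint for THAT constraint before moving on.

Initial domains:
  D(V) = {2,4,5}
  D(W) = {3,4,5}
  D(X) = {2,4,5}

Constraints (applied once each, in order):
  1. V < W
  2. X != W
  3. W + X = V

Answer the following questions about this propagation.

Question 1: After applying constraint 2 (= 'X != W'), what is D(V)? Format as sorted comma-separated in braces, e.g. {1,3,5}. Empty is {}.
Constraint 1 (V < W) on D(V)={2,4,5} D(W)={3,4,5}: V {2,4,5}->{2,4}
Constraint 2 (X != W) on D(X)={2,4,5} D(W)={3,4,5}: no change
So after constraint 2: D(V) = {2,4}

Answer: {2,4}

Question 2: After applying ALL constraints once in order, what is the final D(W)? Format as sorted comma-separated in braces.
Constraint 1 (V < W) on D(V)={2,4,5} D(W)={3,4,5}: V {2,4,5}->{2,4}
Constraint 2 (X != W) on D(X)={2,4,5} D(W)={3,4,5}: no change
Constraint 3 (W + X = V) on D(W)={3,4,5} D(X)={2,4,5} D(V)={2,4}: W {3,4,5}->{}; X {2,4,5}->{}; V {2,4}->{}
So after all 3 constraints: D(W) = {}

Answer: {}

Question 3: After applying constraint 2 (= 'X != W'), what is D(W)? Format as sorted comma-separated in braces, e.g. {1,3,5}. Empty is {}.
Answer: {3,4,5}

Derivation:
Constraint 1 (V < W) on D(V)={2,4,5} D(W)={3,4,5}: V {2,4,5}->{2,4}
Constraint 2 (X != W) on D(X)={2,4,5} D(W)={3,4,5}: no change
So after constraint 2: D(W) = {3,4,5}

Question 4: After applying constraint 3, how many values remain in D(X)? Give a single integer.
Answer: 0

Derivation:
Constraint 1 (V < W) on D(V)={2,4,5} D(W)={3,4,5}: V {2,4,5}->{2,4}
Constraint 2 (X != W) on D(X)={2,4,5} D(W)={3,4,5}: no change
Constraint 3 (W + X = V) on D(W)={3,4,5} D(X)={2,4,5} D(V)={2,4}: W {3,4,5}->{}; X {2,4,5}->{}; V {2,4}->{}
So after constraint 3: D(X)={}, size = 0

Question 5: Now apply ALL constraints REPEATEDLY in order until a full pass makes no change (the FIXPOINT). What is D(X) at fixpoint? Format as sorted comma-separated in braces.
pass 0 (initial): D(X)={2,4,5}
pass 1: V {2,4,5}->{}; W {3,4,5}->{}; X {2,4,5}->{}
pass 2: no change
Fixpoint after 2 passes: D(X) = {}

Answer: {}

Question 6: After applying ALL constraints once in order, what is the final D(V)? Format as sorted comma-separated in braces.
Answer: {}

Derivation:
Constraint 1 (V < W) on D(V)={2,4,5} D(W)={3,4,5}: V {2,4,5}->{2,4}
Constraint 2 (X != W) on D(X)={2,4,5} D(W)={3,4,5}: no change
Constraint 3 (W + X = V) on D(W)={3,4,5} D(X)={2,4,5} D(V)={2,4}: W {3,4,5}->{}; X {2,4,5}->{}; V {2,4}->{}
So after all 3 constraints: D(V) = {}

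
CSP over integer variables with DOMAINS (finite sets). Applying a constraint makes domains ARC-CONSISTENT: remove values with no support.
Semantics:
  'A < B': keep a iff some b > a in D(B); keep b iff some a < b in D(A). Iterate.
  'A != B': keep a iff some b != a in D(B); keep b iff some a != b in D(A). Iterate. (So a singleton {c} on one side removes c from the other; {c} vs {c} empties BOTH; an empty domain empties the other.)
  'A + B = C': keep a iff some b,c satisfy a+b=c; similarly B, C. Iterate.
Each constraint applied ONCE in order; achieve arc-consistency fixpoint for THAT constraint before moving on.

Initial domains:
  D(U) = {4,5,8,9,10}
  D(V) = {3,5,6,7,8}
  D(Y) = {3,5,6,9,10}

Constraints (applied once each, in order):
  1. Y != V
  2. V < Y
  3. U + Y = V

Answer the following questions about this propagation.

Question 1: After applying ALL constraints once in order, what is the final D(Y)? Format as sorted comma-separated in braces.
Constraint 1 (Y != V) on D(Y)={3,5,6,9,10} D(V)={3,5,6,7,8}: no change
Constraint 2 (V < Y) on D(V)={3,5,6,7,8} D(Y)={3,5,6,9,10}: Y {3,5,6,9,10}->{5,6,9,10}
Constraint 3 (U + Y = V) on D(U)={4,5,8,9,10} D(Y)={5,6,9,10} D(V)={3,5,6,7,8}: U {4,5,8,9,10}->{}; Y {5,6,9,10}->{}; V {3,5,6,7,8}->{}
So after all 3 constraints: D(Y) = {}

Answer: {}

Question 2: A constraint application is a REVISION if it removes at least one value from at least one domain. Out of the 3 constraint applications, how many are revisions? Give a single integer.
Constraint 1 (Y != V) on D(Y)={3,5,6,9,10} D(V)={3,5,6,7,8}: no change => not a revision
Constraint 2 (V < Y) on D(V)={3,5,6,7,8} D(Y)={3,5,6,9,10}: Y {3,5,6,9,10}->{5,6,9,10} => REVISION
Constraint 3 (U + Y = V) on D(U)={4,5,8,9,10} D(Y)={5,6,9,10} D(V)={3,5,6,7,8}: U {4,5,8,9,10}->{}; Y {5,6,9,10}->{}; V {3,5,6,7,8}->{} => REVISION
Total revisions = 2

Answer: 2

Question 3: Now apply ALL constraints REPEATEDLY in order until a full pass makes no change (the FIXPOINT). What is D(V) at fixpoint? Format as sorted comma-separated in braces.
Answer: {}

Derivation:
pass 0 (initial): D(V)={3,5,6,7,8}
pass 1: U {4,5,8,9,10}->{}; V {3,5,6,7,8}->{}; Y {3,5,6,9,10}->{}
pass 2: no change
Fixpoint after 2 passes: D(V) = {}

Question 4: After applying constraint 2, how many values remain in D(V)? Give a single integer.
Constraint 1 (Y != V) on D(Y)={3,5,6,9,10} D(V)={3,5,6,7,8}: no change
Constraint 2 (V < Y) on D(V)={3,5,6,7,8} D(Y)={3,5,6,9,10}: Y {3,5,6,9,10}->{5,6,9,10}
So after constraint 2: D(V)={3,5,6,7,8}, size = 5

Answer: 5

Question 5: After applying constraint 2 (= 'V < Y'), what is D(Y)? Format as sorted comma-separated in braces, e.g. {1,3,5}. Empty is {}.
Constraint 1 (Y != V) on D(Y)={3,5,6,9,10} D(V)={3,5,6,7,8}: no change
Constraint 2 (V < Y) on D(V)={3,5,6,7,8} D(Y)={3,5,6,9,10}: Y {3,5,6,9,10}->{5,6,9,10}
So after constraint 2: D(Y) = {5,6,9,10}

Answer: {5,6,9,10}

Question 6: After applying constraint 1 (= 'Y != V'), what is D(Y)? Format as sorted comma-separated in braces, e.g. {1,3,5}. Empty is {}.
Answer: {3,5,6,9,10}

Derivation:
Constraint 1 (Y != V) on D(Y)={3,5,6,9,10} D(V)={3,5,6,7,8}: no change
So after constraint 1: D(Y) = {3,5,6,9,10}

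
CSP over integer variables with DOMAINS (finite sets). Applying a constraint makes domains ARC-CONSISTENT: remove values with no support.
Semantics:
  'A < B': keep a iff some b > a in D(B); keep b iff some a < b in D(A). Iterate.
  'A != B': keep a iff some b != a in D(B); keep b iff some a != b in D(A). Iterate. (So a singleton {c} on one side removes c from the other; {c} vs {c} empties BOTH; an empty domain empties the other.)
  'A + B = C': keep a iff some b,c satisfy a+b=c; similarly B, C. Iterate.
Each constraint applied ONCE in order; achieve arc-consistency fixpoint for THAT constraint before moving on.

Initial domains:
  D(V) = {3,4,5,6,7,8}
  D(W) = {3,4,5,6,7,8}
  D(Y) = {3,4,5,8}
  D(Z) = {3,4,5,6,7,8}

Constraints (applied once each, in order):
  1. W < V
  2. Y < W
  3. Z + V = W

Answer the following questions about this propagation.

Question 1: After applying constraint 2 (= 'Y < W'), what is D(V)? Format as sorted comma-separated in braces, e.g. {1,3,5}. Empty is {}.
Constraint 1 (W < V) on D(W)={3,4,5,6,7,8} D(V)={3,4,5,6,7,8}: W {3,4,5,6,7,8}->{3,4,5,6,7}; V {3,4,5,6,7,8}->{4,5,6,7,8}
Constraint 2 (Y < W) on D(Y)={3,4,5,8} D(W)={3,4,5,6,7}: Y {3,4,5,8}->{3,4,5}; W {3,4,5,6,7}->{4,5,6,7}
So after constraint 2: D(V) = {4,5,6,7,8}

Answer: {4,5,6,7,8}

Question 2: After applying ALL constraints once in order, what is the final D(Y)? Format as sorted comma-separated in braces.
Constraint 1 (W < V) on D(W)={3,4,5,6,7,8} D(V)={3,4,5,6,7,8}: W {3,4,5,6,7,8}->{3,4,5,6,7}; V {3,4,5,6,7,8}->{4,5,6,7,8}
Constraint 2 (Y < W) on D(Y)={3,4,5,8} D(W)={3,4,5,6,7}: Y {3,4,5,8}->{3,4,5}; W {3,4,5,6,7}->{4,5,6,7}
Constraint 3 (Z + V = W) on D(Z)={3,4,5,6,7,8} D(V)={4,5,6,7,8} D(W)={4,5,6,7}: Z {3,4,5,6,7,8}->{3}; V {4,5,6,7,8}->{4}; W {4,5,6,7}->{7}
So after all 3 constraints: D(Y) = {3,4,5}

Answer: {3,4,5}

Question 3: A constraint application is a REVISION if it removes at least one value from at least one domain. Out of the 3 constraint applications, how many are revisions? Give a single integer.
Constraint 1 (W < V) on D(W)={3,4,5,6,7,8} D(V)={3,4,5,6,7,8}: W {3,4,5,6,7,8}->{3,4,5,6,7}; V {3,4,5,6,7,8}->{4,5,6,7,8} => REVISION
Constraint 2 (Y < W) on D(Y)={3,4,5,8} D(W)={3,4,5,6,7}: Y {3,4,5,8}->{3,4,5}; W {3,4,5,6,7}->{4,5,6,7} => REVISION
Constraint 3 (Z + V = W) on D(Z)={3,4,5,6,7,8} D(V)={4,5,6,7,8} D(W)={4,5,6,7}: Z {3,4,5,6,7,8}->{3}; V {4,5,6,7,8}->{4}; W {4,5,6,7}->{7} => REVISION
Total revisions = 3

Answer: 3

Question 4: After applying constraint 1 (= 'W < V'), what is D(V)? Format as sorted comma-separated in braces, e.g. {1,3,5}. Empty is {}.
Answer: {4,5,6,7,8}

Derivation:
Constraint 1 (W < V) on D(W)={3,4,5,6,7,8} D(V)={3,4,5,6,7,8}: W {3,4,5,6,7,8}->{3,4,5,6,7}; V {3,4,5,6,7,8}->{4,5,6,7,8}
So after constraint 1: D(V) = {4,5,6,7,8}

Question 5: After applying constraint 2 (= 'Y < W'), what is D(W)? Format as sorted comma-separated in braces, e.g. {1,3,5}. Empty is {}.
Constraint 1 (W < V) on D(W)={3,4,5,6,7,8} D(V)={3,4,5,6,7,8}: W {3,4,5,6,7,8}->{3,4,5,6,7}; V {3,4,5,6,7,8}->{4,5,6,7,8}
Constraint 2 (Y < W) on D(Y)={3,4,5,8} D(W)={3,4,5,6,7}: Y {3,4,5,8}->{3,4,5}; W {3,4,5,6,7}->{4,5,6,7}
So after constraint 2: D(W) = {4,5,6,7}

Answer: {4,5,6,7}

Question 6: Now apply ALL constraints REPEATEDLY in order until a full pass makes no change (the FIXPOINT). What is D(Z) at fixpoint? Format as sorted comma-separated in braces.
Answer: {}

Derivation:
pass 0 (initial): D(Z)={3,4,5,6,7,8}
pass 1: V {3,4,5,6,7,8}->{4}; W {3,4,5,6,7,8}->{7}; Y {3,4,5,8}->{3,4,5}; Z {3,4,5,6,7,8}->{3}
pass 2: V {4}->{}; W {7}->{}; Y {3,4,5}->{}; Z {3}->{}
pass 3: no change
Fixpoint after 3 passes: D(Z) = {}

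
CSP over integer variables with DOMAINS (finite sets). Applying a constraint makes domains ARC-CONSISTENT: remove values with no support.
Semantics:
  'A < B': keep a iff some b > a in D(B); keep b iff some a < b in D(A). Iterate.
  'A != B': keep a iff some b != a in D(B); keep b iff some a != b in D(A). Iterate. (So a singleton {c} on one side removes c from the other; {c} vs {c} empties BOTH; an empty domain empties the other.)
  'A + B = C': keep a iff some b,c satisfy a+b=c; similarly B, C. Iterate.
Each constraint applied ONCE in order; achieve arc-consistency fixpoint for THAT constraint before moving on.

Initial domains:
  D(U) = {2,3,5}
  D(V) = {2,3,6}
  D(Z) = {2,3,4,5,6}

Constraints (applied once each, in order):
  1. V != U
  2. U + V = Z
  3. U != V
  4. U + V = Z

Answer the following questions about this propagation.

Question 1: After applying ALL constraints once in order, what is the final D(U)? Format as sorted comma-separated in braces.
Constraint 1 (V != U) on D(V)={2,3,6} D(U)={2,3,5}: no change
Constraint 2 (U + V = Z) on D(U)={2,3,5} D(V)={2,3,6} D(Z)={2,3,4,5,6}: U {2,3,5}->{2,3}; V {2,3,6}->{2,3}; Z {2,3,4,5,6}->{4,5,6}
Constraint 3 (U != V) on D(U)={2,3} D(V)={2,3}: no change
Constraint 4 (U + V = Z) on D(U)={2,3} D(V)={2,3} D(Z)={4,5,6}: no change
So after all 4 constraints: D(U) = {2,3}

Answer: {2,3}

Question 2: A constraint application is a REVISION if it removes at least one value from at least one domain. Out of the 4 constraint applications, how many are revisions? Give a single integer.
Constraint 1 (V != U) on D(V)={2,3,6} D(U)={2,3,5}: no change => not a revision
Constraint 2 (U + V = Z) on D(U)={2,3,5} D(V)={2,3,6} D(Z)={2,3,4,5,6}: U {2,3,5}->{2,3}; V {2,3,6}->{2,3}; Z {2,3,4,5,6}->{4,5,6} => REVISION
Constraint 3 (U != V) on D(U)={2,3} D(V)={2,3}: no change => not a revision
Constraint 4 (U + V = Z) on D(U)={2,3} D(V)={2,3} D(Z)={4,5,6}: no change => not a revision
Total revisions = 1

Answer: 1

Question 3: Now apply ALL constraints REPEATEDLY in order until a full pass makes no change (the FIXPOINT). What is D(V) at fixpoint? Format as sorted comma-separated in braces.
pass 0 (initial): D(V)={2,3,6}
pass 1: U {2,3,5}->{2,3}; V {2,3,6}->{2,3}; Z {2,3,4,5,6}->{4,5,6}
pass 2: no change
Fixpoint after 2 passes: D(V) = {2,3}

Answer: {2,3}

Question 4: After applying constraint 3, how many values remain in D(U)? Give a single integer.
Answer: 2

Derivation:
Constraint 1 (V != U) on D(V)={2,3,6} D(U)={2,3,5}: no change
Constraint 2 (U + V = Z) on D(U)={2,3,5} D(V)={2,3,6} D(Z)={2,3,4,5,6}: U {2,3,5}->{2,3}; V {2,3,6}->{2,3}; Z {2,3,4,5,6}->{4,5,6}
Constraint 3 (U != V) on D(U)={2,3} D(V)={2,3}: no change
So after constraint 3: D(U)={2,3}, size = 2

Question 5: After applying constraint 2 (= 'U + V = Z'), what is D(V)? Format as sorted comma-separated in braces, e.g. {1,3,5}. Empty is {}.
Constraint 1 (V != U) on D(V)={2,3,6} D(U)={2,3,5}: no change
Constraint 2 (U + V = Z) on D(U)={2,3,5} D(V)={2,3,6} D(Z)={2,3,4,5,6}: U {2,3,5}->{2,3}; V {2,3,6}->{2,3}; Z {2,3,4,5,6}->{4,5,6}
So after constraint 2: D(V) = {2,3}

Answer: {2,3}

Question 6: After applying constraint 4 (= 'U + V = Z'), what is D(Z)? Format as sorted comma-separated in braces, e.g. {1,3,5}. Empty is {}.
Answer: {4,5,6}

Derivation:
Constraint 1 (V != U) on D(V)={2,3,6} D(U)={2,3,5}: no change
Constraint 2 (U + V = Z) on D(U)={2,3,5} D(V)={2,3,6} D(Z)={2,3,4,5,6}: U {2,3,5}->{2,3}; V {2,3,6}->{2,3}; Z {2,3,4,5,6}->{4,5,6}
Constraint 3 (U != V) on D(U)={2,3} D(V)={2,3}: no change
Constraint 4 (U + V = Z) on D(U)={2,3} D(V)={2,3} D(Z)={4,5,6}: no change
So after constraint 4: D(Z) = {4,5,6}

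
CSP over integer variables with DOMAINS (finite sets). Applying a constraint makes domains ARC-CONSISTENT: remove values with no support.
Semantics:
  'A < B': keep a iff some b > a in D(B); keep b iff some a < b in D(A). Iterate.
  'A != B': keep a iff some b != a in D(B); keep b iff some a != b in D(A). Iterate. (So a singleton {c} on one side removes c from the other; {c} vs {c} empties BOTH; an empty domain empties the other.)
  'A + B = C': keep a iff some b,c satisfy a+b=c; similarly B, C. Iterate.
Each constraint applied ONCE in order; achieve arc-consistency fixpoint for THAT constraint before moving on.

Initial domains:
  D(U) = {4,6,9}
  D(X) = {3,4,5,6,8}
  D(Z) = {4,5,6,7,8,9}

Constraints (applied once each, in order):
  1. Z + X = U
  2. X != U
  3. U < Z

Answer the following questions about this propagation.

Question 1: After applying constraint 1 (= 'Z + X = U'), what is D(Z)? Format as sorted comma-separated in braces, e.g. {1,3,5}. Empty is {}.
Answer: {4,5,6}

Derivation:
Constraint 1 (Z + X = U) on D(Z)={4,5,6,7,8,9} D(X)={3,4,5,6,8} D(U)={4,6,9}: Z {4,5,6,7,8,9}->{4,5,6}; X {3,4,5,6,8}->{3,4,5}; U {4,6,9}->{9}
So after constraint 1: D(Z) = {4,5,6}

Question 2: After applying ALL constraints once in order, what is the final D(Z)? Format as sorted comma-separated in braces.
Answer: {}

Derivation:
Constraint 1 (Z + X = U) on D(Z)={4,5,6,7,8,9} D(X)={3,4,5,6,8} D(U)={4,6,9}: Z {4,5,6,7,8,9}->{4,5,6}; X {3,4,5,6,8}->{3,4,5}; U {4,6,9}->{9}
Constraint 2 (X != U) on D(X)={3,4,5} D(U)={9}: no change
Constraint 3 (U < Z) on D(U)={9} D(Z)={4,5,6}: U {9}->{}; Z {4,5,6}->{}
So after all 3 constraints: D(Z) = {}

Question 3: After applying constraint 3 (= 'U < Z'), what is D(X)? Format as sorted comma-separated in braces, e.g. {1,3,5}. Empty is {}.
Answer: {3,4,5}

Derivation:
Constraint 1 (Z + X = U) on D(Z)={4,5,6,7,8,9} D(X)={3,4,5,6,8} D(U)={4,6,9}: Z {4,5,6,7,8,9}->{4,5,6}; X {3,4,5,6,8}->{3,4,5}; U {4,6,9}->{9}
Constraint 2 (X != U) on D(X)={3,4,5} D(U)={9}: no change
Constraint 3 (U < Z) on D(U)={9} D(Z)={4,5,6}: U {9}->{}; Z {4,5,6}->{}
So after constraint 3: D(X) = {3,4,5}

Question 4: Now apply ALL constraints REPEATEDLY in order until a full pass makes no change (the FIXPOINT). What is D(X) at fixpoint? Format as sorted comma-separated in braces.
pass 0 (initial): D(X)={3,4,5,6,8}
pass 1: U {4,6,9}->{}; X {3,4,5,6,8}->{3,4,5}; Z {4,5,6,7,8,9}->{}
pass 2: X {3,4,5}->{}
pass 3: no change
Fixpoint after 3 passes: D(X) = {}

Answer: {}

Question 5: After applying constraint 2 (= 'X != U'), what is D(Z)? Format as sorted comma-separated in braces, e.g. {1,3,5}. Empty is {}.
Constraint 1 (Z + X = U) on D(Z)={4,5,6,7,8,9} D(X)={3,4,5,6,8} D(U)={4,6,9}: Z {4,5,6,7,8,9}->{4,5,6}; X {3,4,5,6,8}->{3,4,5}; U {4,6,9}->{9}
Constraint 2 (X != U) on D(X)={3,4,5} D(U)={9}: no change
So after constraint 2: D(Z) = {4,5,6}

Answer: {4,5,6}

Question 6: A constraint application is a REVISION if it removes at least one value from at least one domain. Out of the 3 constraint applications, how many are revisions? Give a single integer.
Answer: 2

Derivation:
Constraint 1 (Z + X = U) on D(Z)={4,5,6,7,8,9} D(X)={3,4,5,6,8} D(U)={4,6,9}: Z {4,5,6,7,8,9}->{4,5,6}; X {3,4,5,6,8}->{3,4,5}; U {4,6,9}->{9} => REVISION
Constraint 2 (X != U) on D(X)={3,4,5} D(U)={9}: no change => not a revision
Constraint 3 (U < Z) on D(U)={9} D(Z)={4,5,6}: U {9}->{}; Z {4,5,6}->{} => REVISION
Total revisions = 2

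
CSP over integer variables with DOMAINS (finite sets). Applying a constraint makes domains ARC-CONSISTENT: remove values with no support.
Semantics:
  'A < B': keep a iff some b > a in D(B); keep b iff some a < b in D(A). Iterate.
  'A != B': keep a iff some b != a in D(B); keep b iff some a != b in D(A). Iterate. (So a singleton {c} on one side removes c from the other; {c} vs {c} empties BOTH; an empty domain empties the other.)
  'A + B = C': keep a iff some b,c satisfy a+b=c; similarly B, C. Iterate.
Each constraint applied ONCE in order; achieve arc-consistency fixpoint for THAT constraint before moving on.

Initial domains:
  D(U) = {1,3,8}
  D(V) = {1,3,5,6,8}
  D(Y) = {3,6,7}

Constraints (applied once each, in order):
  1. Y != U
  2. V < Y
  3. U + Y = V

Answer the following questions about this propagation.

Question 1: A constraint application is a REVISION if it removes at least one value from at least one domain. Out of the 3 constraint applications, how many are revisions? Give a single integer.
Constraint 1 (Y != U) on D(Y)={3,6,7} D(U)={1,3,8}: no change => not a revision
Constraint 2 (V < Y) on D(V)={1,3,5,6,8} D(Y)={3,6,7}: V {1,3,5,6,8}->{1,3,5,6} => REVISION
Constraint 3 (U + Y = V) on D(U)={1,3,8} D(Y)={3,6,7} D(V)={1,3,5,6}: U {1,3,8}->{3}; Y {3,6,7}->{3}; V {1,3,5,6}->{6} => REVISION
Total revisions = 2

Answer: 2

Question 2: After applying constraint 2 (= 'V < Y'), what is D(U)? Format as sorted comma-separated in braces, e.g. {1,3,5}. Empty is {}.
Answer: {1,3,8}

Derivation:
Constraint 1 (Y != U) on D(Y)={3,6,7} D(U)={1,3,8}: no change
Constraint 2 (V < Y) on D(V)={1,3,5,6,8} D(Y)={3,6,7}: V {1,3,5,6,8}->{1,3,5,6}
So after constraint 2: D(U) = {1,3,8}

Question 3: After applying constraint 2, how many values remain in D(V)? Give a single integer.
Answer: 4

Derivation:
Constraint 1 (Y != U) on D(Y)={3,6,7} D(U)={1,3,8}: no change
Constraint 2 (V < Y) on D(V)={1,3,5,6,8} D(Y)={3,6,7}: V {1,3,5,6,8}->{1,3,5,6}
So after constraint 2: D(V)={1,3,5,6}, size = 4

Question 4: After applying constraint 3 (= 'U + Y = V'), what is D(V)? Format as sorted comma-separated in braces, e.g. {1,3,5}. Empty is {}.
Constraint 1 (Y != U) on D(Y)={3,6,7} D(U)={1,3,8}: no change
Constraint 2 (V < Y) on D(V)={1,3,5,6,8} D(Y)={3,6,7}: V {1,3,5,6,8}->{1,3,5,6}
Constraint 3 (U + Y = V) on D(U)={1,3,8} D(Y)={3,6,7} D(V)={1,3,5,6}: U {1,3,8}->{3}; Y {3,6,7}->{3}; V {1,3,5,6}->{6}
So after constraint 3: D(V) = {6}

Answer: {6}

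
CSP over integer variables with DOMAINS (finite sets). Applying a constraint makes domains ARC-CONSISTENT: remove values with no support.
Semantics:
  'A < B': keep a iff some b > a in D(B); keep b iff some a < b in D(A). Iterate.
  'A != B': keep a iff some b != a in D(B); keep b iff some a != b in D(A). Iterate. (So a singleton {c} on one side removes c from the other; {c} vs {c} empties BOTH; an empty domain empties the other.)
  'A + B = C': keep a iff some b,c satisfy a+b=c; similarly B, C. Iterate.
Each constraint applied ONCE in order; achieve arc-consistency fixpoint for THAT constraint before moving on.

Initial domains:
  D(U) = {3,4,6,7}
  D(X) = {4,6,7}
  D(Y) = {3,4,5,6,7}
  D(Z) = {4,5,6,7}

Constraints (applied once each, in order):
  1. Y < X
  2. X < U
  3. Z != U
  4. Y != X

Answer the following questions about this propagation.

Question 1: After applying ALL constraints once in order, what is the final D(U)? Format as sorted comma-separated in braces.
Constraint 1 (Y < X) on D(Y)={3,4,5,6,7} D(X)={4,6,7}: Y {3,4,5,6,7}->{3,4,5,6}
Constraint 2 (X < U) on D(X)={4,6,7} D(U)={3,4,6,7}: X {4,6,7}->{4,6}; U {3,4,6,7}->{6,7}
Constraint 3 (Z != U) on D(Z)={4,5,6,7} D(U)={6,7}: no change
Constraint 4 (Y != X) on D(Y)={3,4,5,6} D(X)={4,6}: no change
So after all 4 constraints: D(U) = {6,7}

Answer: {6,7}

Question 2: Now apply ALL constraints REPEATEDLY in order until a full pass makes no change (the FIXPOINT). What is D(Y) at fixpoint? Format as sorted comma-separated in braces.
pass 0 (initial): D(Y)={3,4,5,6,7}
pass 1: U {3,4,6,7}->{6,7}; X {4,6,7}->{4,6}; Y {3,4,5,6,7}->{3,4,5,6}
pass 2: Y {3,4,5,6}->{3,4,5}
pass 3: no change
Fixpoint after 3 passes: D(Y) = {3,4,5}

Answer: {3,4,5}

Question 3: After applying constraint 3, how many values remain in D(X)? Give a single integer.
Answer: 2

Derivation:
Constraint 1 (Y < X) on D(Y)={3,4,5,6,7} D(X)={4,6,7}: Y {3,4,5,6,7}->{3,4,5,6}
Constraint 2 (X < U) on D(X)={4,6,7} D(U)={3,4,6,7}: X {4,6,7}->{4,6}; U {3,4,6,7}->{6,7}
Constraint 3 (Z != U) on D(Z)={4,5,6,7} D(U)={6,7}: no change
So after constraint 3: D(X)={4,6}, size = 2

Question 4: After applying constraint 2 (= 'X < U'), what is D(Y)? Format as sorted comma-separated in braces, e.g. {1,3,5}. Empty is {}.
Answer: {3,4,5,6}

Derivation:
Constraint 1 (Y < X) on D(Y)={3,4,5,6,7} D(X)={4,6,7}: Y {3,4,5,6,7}->{3,4,5,6}
Constraint 2 (X < U) on D(X)={4,6,7} D(U)={3,4,6,7}: X {4,6,7}->{4,6}; U {3,4,6,7}->{6,7}
So after constraint 2: D(Y) = {3,4,5,6}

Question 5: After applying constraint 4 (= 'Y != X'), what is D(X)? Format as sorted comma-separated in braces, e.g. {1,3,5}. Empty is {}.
Constraint 1 (Y < X) on D(Y)={3,4,5,6,7} D(X)={4,6,7}: Y {3,4,5,6,7}->{3,4,5,6}
Constraint 2 (X < U) on D(X)={4,6,7} D(U)={3,4,6,7}: X {4,6,7}->{4,6}; U {3,4,6,7}->{6,7}
Constraint 3 (Z != U) on D(Z)={4,5,6,7} D(U)={6,7}: no change
Constraint 4 (Y != X) on D(Y)={3,4,5,6} D(X)={4,6}: no change
So after constraint 4: D(X) = {4,6}

Answer: {4,6}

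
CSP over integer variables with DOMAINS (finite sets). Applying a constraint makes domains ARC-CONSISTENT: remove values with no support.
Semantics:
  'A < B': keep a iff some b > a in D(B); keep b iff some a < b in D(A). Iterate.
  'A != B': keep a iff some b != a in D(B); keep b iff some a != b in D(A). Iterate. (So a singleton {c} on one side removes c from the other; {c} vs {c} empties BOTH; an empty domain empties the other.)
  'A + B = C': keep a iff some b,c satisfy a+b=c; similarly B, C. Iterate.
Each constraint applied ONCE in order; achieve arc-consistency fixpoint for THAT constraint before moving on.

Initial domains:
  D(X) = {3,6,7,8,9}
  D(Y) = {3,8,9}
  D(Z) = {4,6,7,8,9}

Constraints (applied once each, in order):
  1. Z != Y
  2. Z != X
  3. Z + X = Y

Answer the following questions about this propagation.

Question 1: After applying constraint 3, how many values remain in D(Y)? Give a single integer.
Answer: 1

Derivation:
Constraint 1 (Z != Y) on D(Z)={4,6,7,8,9} D(Y)={3,8,9}: no change
Constraint 2 (Z != X) on D(Z)={4,6,7,8,9} D(X)={3,6,7,8,9}: no change
Constraint 3 (Z + X = Y) on D(Z)={4,6,7,8,9} D(X)={3,6,7,8,9} D(Y)={3,8,9}: Z {4,6,7,8,9}->{6}; X {3,6,7,8,9}->{3}; Y {3,8,9}->{9}
So after constraint 3: D(Y)={9}, size = 1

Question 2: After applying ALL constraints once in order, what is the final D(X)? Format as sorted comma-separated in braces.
Constraint 1 (Z != Y) on D(Z)={4,6,7,8,9} D(Y)={3,8,9}: no change
Constraint 2 (Z != X) on D(Z)={4,6,7,8,9} D(X)={3,6,7,8,9}: no change
Constraint 3 (Z + X = Y) on D(Z)={4,6,7,8,9} D(X)={3,6,7,8,9} D(Y)={3,8,9}: Z {4,6,7,8,9}->{6}; X {3,6,7,8,9}->{3}; Y {3,8,9}->{9}
So after all 3 constraints: D(X) = {3}

Answer: {3}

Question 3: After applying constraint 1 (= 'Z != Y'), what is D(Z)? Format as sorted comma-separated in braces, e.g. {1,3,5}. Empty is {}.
Answer: {4,6,7,8,9}

Derivation:
Constraint 1 (Z != Y) on D(Z)={4,6,7,8,9} D(Y)={3,8,9}: no change
So after constraint 1: D(Z) = {4,6,7,8,9}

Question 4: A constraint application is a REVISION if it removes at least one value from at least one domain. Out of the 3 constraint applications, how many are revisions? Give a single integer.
Answer: 1

Derivation:
Constraint 1 (Z != Y) on D(Z)={4,6,7,8,9} D(Y)={3,8,9}: no change => not a revision
Constraint 2 (Z != X) on D(Z)={4,6,7,8,9} D(X)={3,6,7,8,9}: no change => not a revision
Constraint 3 (Z + X = Y) on D(Z)={4,6,7,8,9} D(X)={3,6,7,8,9} D(Y)={3,8,9}: Z {4,6,7,8,9}->{6}; X {3,6,7,8,9}->{3}; Y {3,8,9}->{9} => REVISION
Total revisions = 1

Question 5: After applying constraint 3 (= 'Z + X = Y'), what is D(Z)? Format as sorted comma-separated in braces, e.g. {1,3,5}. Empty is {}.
Answer: {6}

Derivation:
Constraint 1 (Z != Y) on D(Z)={4,6,7,8,9} D(Y)={3,8,9}: no change
Constraint 2 (Z != X) on D(Z)={4,6,7,8,9} D(X)={3,6,7,8,9}: no change
Constraint 3 (Z + X = Y) on D(Z)={4,6,7,8,9} D(X)={3,6,7,8,9} D(Y)={3,8,9}: Z {4,6,7,8,9}->{6}; X {3,6,7,8,9}->{3}; Y {3,8,9}->{9}
So after constraint 3: D(Z) = {6}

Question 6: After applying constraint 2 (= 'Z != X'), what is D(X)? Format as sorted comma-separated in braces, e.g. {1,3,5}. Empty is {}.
Answer: {3,6,7,8,9}

Derivation:
Constraint 1 (Z != Y) on D(Z)={4,6,7,8,9} D(Y)={3,8,9}: no change
Constraint 2 (Z != X) on D(Z)={4,6,7,8,9} D(X)={3,6,7,8,9}: no change
So after constraint 2: D(X) = {3,6,7,8,9}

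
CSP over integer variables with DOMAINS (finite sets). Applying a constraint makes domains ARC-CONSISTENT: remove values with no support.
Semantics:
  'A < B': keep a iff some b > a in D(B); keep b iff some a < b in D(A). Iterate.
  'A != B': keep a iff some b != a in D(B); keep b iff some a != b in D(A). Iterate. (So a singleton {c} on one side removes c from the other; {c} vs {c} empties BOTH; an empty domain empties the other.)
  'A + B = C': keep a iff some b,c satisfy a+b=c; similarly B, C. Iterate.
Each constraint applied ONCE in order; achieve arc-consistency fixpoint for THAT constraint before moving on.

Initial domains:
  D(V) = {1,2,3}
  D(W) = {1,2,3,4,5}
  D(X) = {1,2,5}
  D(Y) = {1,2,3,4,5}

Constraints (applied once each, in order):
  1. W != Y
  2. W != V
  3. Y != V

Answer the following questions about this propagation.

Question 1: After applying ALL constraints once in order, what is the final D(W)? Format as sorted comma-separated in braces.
Answer: {1,2,3,4,5}

Derivation:
Constraint 1 (W != Y) on D(W)={1,2,3,4,5} D(Y)={1,2,3,4,5}: no change
Constraint 2 (W != V) on D(W)={1,2,3,4,5} D(V)={1,2,3}: no change
Constraint 3 (Y != V) on D(Y)={1,2,3,4,5} D(V)={1,2,3}: no change
So after all 3 constraints: D(W) = {1,2,3,4,5}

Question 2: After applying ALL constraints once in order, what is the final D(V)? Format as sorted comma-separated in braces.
Answer: {1,2,3}

Derivation:
Constraint 1 (W != Y) on D(W)={1,2,3,4,5} D(Y)={1,2,3,4,5}: no change
Constraint 2 (W != V) on D(W)={1,2,3,4,5} D(V)={1,2,3}: no change
Constraint 3 (Y != V) on D(Y)={1,2,3,4,5} D(V)={1,2,3}: no change
So after all 3 constraints: D(V) = {1,2,3}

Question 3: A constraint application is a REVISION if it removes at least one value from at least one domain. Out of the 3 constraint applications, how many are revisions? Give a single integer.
Answer: 0

Derivation:
Constraint 1 (W != Y) on D(W)={1,2,3,4,5} D(Y)={1,2,3,4,5}: no change => not a revision
Constraint 2 (W != V) on D(W)={1,2,3,4,5} D(V)={1,2,3}: no change => not a revision
Constraint 3 (Y != V) on D(Y)={1,2,3,4,5} D(V)={1,2,3}: no change => not a revision
Total revisions = 0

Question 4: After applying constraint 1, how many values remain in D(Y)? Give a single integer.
Constraint 1 (W != Y) on D(W)={1,2,3,4,5} D(Y)={1,2,3,4,5}: no change
So after constraint 1: D(Y)={1,2,3,4,5}, size = 5

Answer: 5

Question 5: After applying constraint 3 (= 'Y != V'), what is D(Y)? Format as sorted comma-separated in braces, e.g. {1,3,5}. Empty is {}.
Answer: {1,2,3,4,5}

Derivation:
Constraint 1 (W != Y) on D(W)={1,2,3,4,5} D(Y)={1,2,3,4,5}: no change
Constraint 2 (W != V) on D(W)={1,2,3,4,5} D(V)={1,2,3}: no change
Constraint 3 (Y != V) on D(Y)={1,2,3,4,5} D(V)={1,2,3}: no change
So after constraint 3: D(Y) = {1,2,3,4,5}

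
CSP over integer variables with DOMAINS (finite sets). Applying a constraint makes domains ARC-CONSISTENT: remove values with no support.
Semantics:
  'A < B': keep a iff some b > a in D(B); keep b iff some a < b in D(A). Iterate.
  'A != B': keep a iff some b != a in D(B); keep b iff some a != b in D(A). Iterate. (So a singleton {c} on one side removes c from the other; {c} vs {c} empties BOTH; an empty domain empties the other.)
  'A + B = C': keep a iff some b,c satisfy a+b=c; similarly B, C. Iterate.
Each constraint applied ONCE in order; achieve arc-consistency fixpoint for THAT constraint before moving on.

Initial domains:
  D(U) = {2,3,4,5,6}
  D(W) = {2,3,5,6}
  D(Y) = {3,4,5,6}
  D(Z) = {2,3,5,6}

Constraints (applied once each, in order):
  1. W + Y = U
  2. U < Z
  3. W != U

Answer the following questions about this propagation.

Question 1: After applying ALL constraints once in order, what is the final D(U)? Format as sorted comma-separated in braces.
Constraint 1 (W + Y = U) on D(W)={2,3,5,6} D(Y)={3,4,5,6} D(U)={2,3,4,5,6}: W {2,3,5,6}->{2,3}; Y {3,4,5,6}->{3,4}; U {2,3,4,5,6}->{5,6}
Constraint 2 (U < Z) on D(U)={5,6} D(Z)={2,3,5,6}: U {5,6}->{5}; Z {2,3,5,6}->{6}
Constraint 3 (W != U) on D(W)={2,3} D(U)={5}: no change
So after all 3 constraints: D(U) = {5}

Answer: {5}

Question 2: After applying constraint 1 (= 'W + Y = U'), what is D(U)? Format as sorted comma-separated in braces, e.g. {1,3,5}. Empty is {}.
Constraint 1 (W + Y = U) on D(W)={2,3,5,6} D(Y)={3,4,5,6} D(U)={2,3,4,5,6}: W {2,3,5,6}->{2,3}; Y {3,4,5,6}->{3,4}; U {2,3,4,5,6}->{5,6}
So after constraint 1: D(U) = {5,6}

Answer: {5,6}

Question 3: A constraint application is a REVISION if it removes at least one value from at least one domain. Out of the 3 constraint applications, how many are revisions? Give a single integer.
Constraint 1 (W + Y = U) on D(W)={2,3,5,6} D(Y)={3,4,5,6} D(U)={2,3,4,5,6}: W {2,3,5,6}->{2,3}; Y {3,4,5,6}->{3,4}; U {2,3,4,5,6}->{5,6} => REVISION
Constraint 2 (U < Z) on D(U)={5,6} D(Z)={2,3,5,6}: U {5,6}->{5}; Z {2,3,5,6}->{6} => REVISION
Constraint 3 (W != U) on D(W)={2,3} D(U)={5}: no change => not a revision
Total revisions = 2

Answer: 2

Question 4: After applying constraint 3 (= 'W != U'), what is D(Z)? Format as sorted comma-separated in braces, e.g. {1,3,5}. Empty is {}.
Answer: {6}

Derivation:
Constraint 1 (W + Y = U) on D(W)={2,3,5,6} D(Y)={3,4,5,6} D(U)={2,3,4,5,6}: W {2,3,5,6}->{2,3}; Y {3,4,5,6}->{3,4}; U {2,3,4,5,6}->{5,6}
Constraint 2 (U < Z) on D(U)={5,6} D(Z)={2,3,5,6}: U {5,6}->{5}; Z {2,3,5,6}->{6}
Constraint 3 (W != U) on D(W)={2,3} D(U)={5}: no change
So after constraint 3: D(Z) = {6}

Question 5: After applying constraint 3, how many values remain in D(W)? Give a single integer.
Answer: 2

Derivation:
Constraint 1 (W + Y = U) on D(W)={2,3,5,6} D(Y)={3,4,5,6} D(U)={2,3,4,5,6}: W {2,3,5,6}->{2,3}; Y {3,4,5,6}->{3,4}; U {2,3,4,5,6}->{5,6}
Constraint 2 (U < Z) on D(U)={5,6} D(Z)={2,3,5,6}: U {5,6}->{5}; Z {2,3,5,6}->{6}
Constraint 3 (W != U) on D(W)={2,3} D(U)={5}: no change
So after constraint 3: D(W)={2,3}, size = 2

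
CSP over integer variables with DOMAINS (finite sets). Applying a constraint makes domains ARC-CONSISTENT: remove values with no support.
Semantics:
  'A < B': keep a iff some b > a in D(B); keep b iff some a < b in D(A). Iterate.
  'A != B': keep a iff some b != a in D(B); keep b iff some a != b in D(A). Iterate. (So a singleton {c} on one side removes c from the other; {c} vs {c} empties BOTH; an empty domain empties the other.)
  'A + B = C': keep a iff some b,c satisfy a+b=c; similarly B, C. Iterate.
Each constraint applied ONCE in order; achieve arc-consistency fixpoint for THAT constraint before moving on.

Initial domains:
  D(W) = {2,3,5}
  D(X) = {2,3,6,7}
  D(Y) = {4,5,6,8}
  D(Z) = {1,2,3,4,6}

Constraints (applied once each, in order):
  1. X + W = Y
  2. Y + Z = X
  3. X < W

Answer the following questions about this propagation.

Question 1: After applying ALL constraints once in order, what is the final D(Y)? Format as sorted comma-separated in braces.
Constraint 1 (X + W = Y) on D(X)={2,3,6,7} D(W)={2,3,5} D(Y)={4,5,6,8}: X {2,3,6,7}->{2,3,6}
Constraint 2 (Y + Z = X) on D(Y)={4,5,6,8} D(Z)={1,2,3,4,6} D(X)={2,3,6}: Y {4,5,6,8}->{4,5}; Z {1,2,3,4,6}->{1,2}; X {2,3,6}->{6}
Constraint 3 (X < W) on D(X)={6} D(W)={2,3,5}: X {6}->{}; W {2,3,5}->{}
So after all 3 constraints: D(Y) = {4,5}

Answer: {4,5}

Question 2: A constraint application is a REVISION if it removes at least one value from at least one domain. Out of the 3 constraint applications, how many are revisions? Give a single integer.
Constraint 1 (X + W = Y) on D(X)={2,3,6,7} D(W)={2,3,5} D(Y)={4,5,6,8}: X {2,3,6,7}->{2,3,6} => REVISION
Constraint 2 (Y + Z = X) on D(Y)={4,5,6,8} D(Z)={1,2,3,4,6} D(X)={2,3,6}: Y {4,5,6,8}->{4,5}; Z {1,2,3,4,6}->{1,2}; X {2,3,6}->{6} => REVISION
Constraint 3 (X < W) on D(X)={6} D(W)={2,3,5}: X {6}->{}; W {2,3,5}->{} => REVISION
Total revisions = 3

Answer: 3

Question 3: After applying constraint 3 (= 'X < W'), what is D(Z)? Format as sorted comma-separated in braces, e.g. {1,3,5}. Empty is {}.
Constraint 1 (X + W = Y) on D(X)={2,3,6,7} D(W)={2,3,5} D(Y)={4,5,6,8}: X {2,3,6,7}->{2,3,6}
Constraint 2 (Y + Z = X) on D(Y)={4,5,6,8} D(Z)={1,2,3,4,6} D(X)={2,3,6}: Y {4,5,6,8}->{4,5}; Z {1,2,3,4,6}->{1,2}; X {2,3,6}->{6}
Constraint 3 (X < W) on D(X)={6} D(W)={2,3,5}: X {6}->{}; W {2,3,5}->{}
So after constraint 3: D(Z) = {1,2}

Answer: {1,2}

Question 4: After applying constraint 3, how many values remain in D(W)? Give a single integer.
Constraint 1 (X + W = Y) on D(X)={2,3,6,7} D(W)={2,3,5} D(Y)={4,5,6,8}: X {2,3,6,7}->{2,3,6}
Constraint 2 (Y + Z = X) on D(Y)={4,5,6,8} D(Z)={1,2,3,4,6} D(X)={2,3,6}: Y {4,5,6,8}->{4,5}; Z {1,2,3,4,6}->{1,2}; X {2,3,6}->{6}
Constraint 3 (X < W) on D(X)={6} D(W)={2,3,5}: X {6}->{}; W {2,3,5}->{}
So after constraint 3: D(W)={}, size = 0

Answer: 0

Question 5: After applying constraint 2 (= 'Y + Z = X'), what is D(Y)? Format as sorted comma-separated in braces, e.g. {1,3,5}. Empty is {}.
Answer: {4,5}

Derivation:
Constraint 1 (X + W = Y) on D(X)={2,3,6,7} D(W)={2,3,5} D(Y)={4,5,6,8}: X {2,3,6,7}->{2,3,6}
Constraint 2 (Y + Z = X) on D(Y)={4,5,6,8} D(Z)={1,2,3,4,6} D(X)={2,3,6}: Y {4,5,6,8}->{4,5}; Z {1,2,3,4,6}->{1,2}; X {2,3,6}->{6}
So after constraint 2: D(Y) = {4,5}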